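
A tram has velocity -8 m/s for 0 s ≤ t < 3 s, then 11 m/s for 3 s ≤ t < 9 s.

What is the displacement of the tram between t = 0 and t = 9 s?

42 m

Displacement is the signed area under the v-t curve.
0–3 s: -8 × 3 = -24 m
3–9 s: 11 × 6 = 66 m
Net displacement = 42 m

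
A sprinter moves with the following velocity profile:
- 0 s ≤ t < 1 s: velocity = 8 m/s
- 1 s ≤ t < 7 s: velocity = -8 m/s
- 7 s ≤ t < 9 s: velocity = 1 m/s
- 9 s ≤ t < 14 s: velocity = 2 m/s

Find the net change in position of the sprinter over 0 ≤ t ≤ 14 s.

Net displacement equals the area under the velocity-time graph (areas below the axis count negative).
0–1 s: 8 × 1 = 8 m
1–7 s: -8 × 6 = -48 m
7–9 s: 1 × 2 = 2 m
9–14 s: 2 × 5 = 10 m
Net displacement = -28 m

-28 m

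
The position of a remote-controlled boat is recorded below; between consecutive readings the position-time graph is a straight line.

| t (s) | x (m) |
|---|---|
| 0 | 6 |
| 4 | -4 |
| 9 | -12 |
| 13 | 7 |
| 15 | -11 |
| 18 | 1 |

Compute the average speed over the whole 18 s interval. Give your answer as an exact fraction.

Average speed = (total path length)/(elapsed time); on a piecewise-linear x-t graph the path length is Σ|Δx|.
0–4 s: |Δx| = |-4 − 6| = 10 m
4–9 s: |Δx| = |-12 − -4| = 8 m
9–13 s: |Δx| = |7 − -12| = 19 m
13–15 s: |Δx| = |-11 − 7| = 18 m
15–18 s: |Δx| = |1 − -11| = 12 m
Total path = 67 m; average speed = 67/18 = 67/18 m/s.

67/18 m/s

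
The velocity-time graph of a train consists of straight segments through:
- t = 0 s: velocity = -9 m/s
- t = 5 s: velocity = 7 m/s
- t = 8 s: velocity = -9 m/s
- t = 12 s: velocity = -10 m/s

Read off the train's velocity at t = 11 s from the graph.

On 8–12 s the graph is linear from -9 to -10 m/s: v(11) = -9 + (-10 − -9)·(11 − 8)/(12 − 8) = -9.75 m/s.

-9.75 m/s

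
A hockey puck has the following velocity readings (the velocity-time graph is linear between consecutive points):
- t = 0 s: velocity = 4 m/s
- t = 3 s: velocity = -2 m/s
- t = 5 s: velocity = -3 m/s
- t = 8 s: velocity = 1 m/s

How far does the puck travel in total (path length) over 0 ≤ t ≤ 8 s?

13.75 m

Total distance travelled is ∫|v| dt — sum the magnitudes of each area piece.
0–3 s: v = 0 at t = 2 s; triangle areas 4 + 1 = 5 m
3–5 s: |½(-2 + -3)(2)| = 5 m
5–8 s: v = 0 at t = 7.25 s; triangle areas 3.375 + 0.375 = 3.75 m
Total distance = 13.75 m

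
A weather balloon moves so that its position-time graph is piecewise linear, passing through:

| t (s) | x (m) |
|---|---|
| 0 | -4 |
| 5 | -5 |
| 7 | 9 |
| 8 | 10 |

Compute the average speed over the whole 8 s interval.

2 m/s

Average speed = (total path length)/(elapsed time); on a piecewise-linear x-t graph the path length is Σ|Δx|.
0–5 s: |Δx| = |-5 − -4| = 1 m
5–7 s: |Δx| = |9 − -5| = 14 m
7–8 s: |Δx| = |10 − 9| = 1 m
Total path = 16 m; average speed = 16/8 = 2 m/s.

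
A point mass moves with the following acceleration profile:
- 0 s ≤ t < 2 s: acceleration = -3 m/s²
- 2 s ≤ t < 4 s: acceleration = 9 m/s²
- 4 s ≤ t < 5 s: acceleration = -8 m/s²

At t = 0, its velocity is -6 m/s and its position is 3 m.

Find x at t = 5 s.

On each constant-a segment, Δv = aΔt and Δx = v₀Δt + ½aΔt²; chain segment to segment.
0–2 s: v starts -6 m/s; Δx = -6·2 + ½·-3·2² = -18 m; v ends -12 m/s.
2–4 s: v starts -12 m/s; Δx = -12·2 + ½·9·2² = -6 m; v ends 6 m/s.
4–5 s: v starts 6 m/s; Δx = 6·1 + ½·-8·1² = 2 m; v ends -2 m/s.
x(5) = 3 + Σ Δx = -19 m.

-19 m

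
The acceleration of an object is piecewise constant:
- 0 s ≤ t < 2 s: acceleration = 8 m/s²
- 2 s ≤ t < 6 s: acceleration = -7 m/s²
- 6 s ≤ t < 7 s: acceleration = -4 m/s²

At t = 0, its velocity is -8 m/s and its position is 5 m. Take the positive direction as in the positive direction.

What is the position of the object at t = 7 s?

On each constant-a segment, Δv = aΔt and Δx = v₀Δt + ½aΔt²; chain segment to segment.
0–2 s: v starts -8 m/s; Δx = -8·2 + ½·8·2² = 0 m; v ends 8 m/s.
2–6 s: v starts 8 m/s; Δx = 8·4 + ½·-7·4² = -24 m; v ends -20 m/s.
6–7 s: v starts -20 m/s; Δx = -20·1 + ½·-4·1² = -22 m; v ends -24 m/s.
x(7) = 5 + Σ Δx = -41 m.

-41 m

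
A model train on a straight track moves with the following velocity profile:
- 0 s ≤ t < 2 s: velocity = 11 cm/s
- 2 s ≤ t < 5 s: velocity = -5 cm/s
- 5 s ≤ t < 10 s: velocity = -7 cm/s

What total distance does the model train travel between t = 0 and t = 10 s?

Distance (not displacement) is the total path length: add the absolute areas under v-t.
0–2 s: |11| × 2 = 22 cm
2–5 s: |-5| × 3 = 15 cm
5–10 s: |-7| × 5 = 35 cm
Total distance = 72 cm

72 cm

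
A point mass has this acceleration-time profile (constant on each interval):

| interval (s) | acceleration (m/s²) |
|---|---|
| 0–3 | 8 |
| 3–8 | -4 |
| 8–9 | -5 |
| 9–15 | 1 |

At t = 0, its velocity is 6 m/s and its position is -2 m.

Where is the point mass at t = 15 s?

On each constant-a segment, Δv = aΔt and Δx = v₀Δt + ½aΔt²; chain segment to segment.
0–3 s: v starts 6 m/s; Δx = 6·3 + ½·8·3² = 54 m; v ends 30 m/s.
3–8 s: v starts 30 m/s; Δx = 30·5 + ½·-4·5² = 100 m; v ends 10 m/s.
8–9 s: v starts 10 m/s; Δx = 10·1 + ½·-5·1² = 7.5 m; v ends 5 m/s.
9–15 s: v starts 5 m/s; Δx = 5·6 + ½·1·6² = 48 m; v ends 11 m/s.
x(15) = -2 + Σ Δx = 207.5 m.

207.5 m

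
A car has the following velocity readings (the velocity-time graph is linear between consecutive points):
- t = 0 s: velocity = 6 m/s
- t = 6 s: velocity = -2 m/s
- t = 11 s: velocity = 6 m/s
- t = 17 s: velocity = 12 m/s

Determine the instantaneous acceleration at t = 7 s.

Acceleration is the slope of the v-t graph on 6–11 s: (6 − -2)/(11 − 6) = 1.6 m/s².

1.6 m/s²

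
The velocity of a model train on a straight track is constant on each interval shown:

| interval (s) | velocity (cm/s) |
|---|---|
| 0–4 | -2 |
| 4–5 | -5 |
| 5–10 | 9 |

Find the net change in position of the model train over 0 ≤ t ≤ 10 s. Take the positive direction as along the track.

32 cm

Net displacement equals the area under the velocity-time graph (areas below the axis count negative).
0–4 s: -2 × 4 = -8 cm
4–5 s: -5 × 1 = -5 cm
5–10 s: 9 × 5 = 45 cm
Net displacement = 32 cm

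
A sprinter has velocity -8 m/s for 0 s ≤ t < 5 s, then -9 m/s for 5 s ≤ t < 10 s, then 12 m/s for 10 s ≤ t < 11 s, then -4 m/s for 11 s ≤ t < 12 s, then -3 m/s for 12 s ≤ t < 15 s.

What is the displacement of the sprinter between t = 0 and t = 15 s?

-86 m

Net displacement equals the area under the velocity-time graph (areas below the axis count negative).
0–5 s: -8 × 5 = -40 m
5–10 s: -9 × 5 = -45 m
10–11 s: 12 × 1 = 12 m
11–12 s: -4 × 1 = -4 m
12–15 s: -3 × 3 = -9 m
Net displacement = -86 m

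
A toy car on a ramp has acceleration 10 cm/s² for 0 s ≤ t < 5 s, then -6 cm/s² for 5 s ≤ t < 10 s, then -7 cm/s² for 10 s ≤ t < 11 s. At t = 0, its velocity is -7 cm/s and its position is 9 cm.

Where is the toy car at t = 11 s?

248.5 cm

On each constant-a segment, Δv = aΔt and Δx = v₀Δt + ½aΔt²; chain segment to segment.
0–5 s: v starts -7 cm/s; Δx = -7·5 + ½·10·5² = 90 cm; v ends 43 cm/s.
5–10 s: v starts 43 cm/s; Δx = 43·5 + ½·-6·5² = 140 cm; v ends 13 cm/s.
10–11 s: v starts 13 cm/s; Δx = 13·1 + ½·-7·1² = 9.5 cm; v ends 6 cm/s.
x(11) = 9 + Σ Δx = 248.5 cm.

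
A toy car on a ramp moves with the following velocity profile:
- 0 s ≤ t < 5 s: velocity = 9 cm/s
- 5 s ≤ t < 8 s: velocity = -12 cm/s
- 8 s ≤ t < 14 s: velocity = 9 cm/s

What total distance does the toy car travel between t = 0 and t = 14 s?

Total distance travelled is ∫|v| dt — sum the magnitudes of each area piece.
0–5 s: |9| × 5 = 45 cm
5–8 s: |-12| × 3 = 36 cm
8–14 s: |9| × 6 = 54 cm
Total distance = 135 cm

135 cm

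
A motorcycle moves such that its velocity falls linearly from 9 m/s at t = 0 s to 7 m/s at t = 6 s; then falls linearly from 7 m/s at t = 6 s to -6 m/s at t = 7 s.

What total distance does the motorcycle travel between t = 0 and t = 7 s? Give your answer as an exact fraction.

1333/26 m

Total distance travelled is ∫|v| dt — sum the magnitudes of each area piece.
0–6 s: |½(9 + 7)(6)| = 48 m
6–7 s: v = 0 at t = 85/13 s; triangle areas 49/26 + 18/13 = 85/26 m
Total distance = 1333/26 m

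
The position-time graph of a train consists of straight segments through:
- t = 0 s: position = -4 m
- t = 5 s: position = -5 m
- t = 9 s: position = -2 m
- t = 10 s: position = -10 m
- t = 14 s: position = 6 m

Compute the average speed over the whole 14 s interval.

2 m/s

Average speed = (total path length)/(elapsed time); on a piecewise-linear x-t graph the path length is Σ|Δx|.
0–5 s: |Δx| = |-5 − -4| = 1 m
5–9 s: |Δx| = |-2 − -5| = 3 m
9–10 s: |Δx| = |-10 − -2| = 8 m
10–14 s: |Δx| = |6 − -10| = 16 m
Total path = 28 m; average speed = 28/14 = 2 m/s.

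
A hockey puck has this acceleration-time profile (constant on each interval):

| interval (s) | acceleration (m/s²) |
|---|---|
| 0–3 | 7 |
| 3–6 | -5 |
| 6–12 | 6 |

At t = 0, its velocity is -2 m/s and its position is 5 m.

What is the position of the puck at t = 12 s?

197 m

On each constant-a segment, Δv = aΔt and Δx = v₀Δt + ½aΔt²; chain segment to segment.
0–3 s: v starts -2 m/s; Δx = -2·3 + ½·7·3² = 25.5 m; v ends 19 m/s.
3–6 s: v starts 19 m/s; Δx = 19·3 + ½·-5·3² = 34.5 m; v ends 4 m/s.
6–12 s: v starts 4 m/s; Δx = 4·6 + ½·6·6² = 132 m; v ends 40 m/s.
x(12) = 5 + Σ Δx = 197 m.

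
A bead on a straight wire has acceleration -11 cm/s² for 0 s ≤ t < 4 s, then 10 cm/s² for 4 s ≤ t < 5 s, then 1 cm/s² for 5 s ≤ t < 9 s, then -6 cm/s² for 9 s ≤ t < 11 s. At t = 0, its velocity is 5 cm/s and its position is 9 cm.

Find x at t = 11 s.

On each constant-a segment, Δv = aΔt and Δx = v₀Δt + ½aΔt²; chain segment to segment.
0–4 s: v starts 5 cm/s; Δx = 5·4 + ½·-11·4² = -68 cm; v ends -39 cm/s.
4–5 s: v starts -39 cm/s; Δx = -39·1 + ½·10·1² = -34 cm; v ends -29 cm/s.
5–9 s: v starts -29 cm/s; Δx = -29·4 + ½·1·4² = -108 cm; v ends -25 cm/s.
9–11 s: v starts -25 cm/s; Δx = -25·2 + ½·-6·2² = -62 cm; v ends -37 cm/s.
x(11) = 9 + Σ Δx = -263 cm.

-263 cm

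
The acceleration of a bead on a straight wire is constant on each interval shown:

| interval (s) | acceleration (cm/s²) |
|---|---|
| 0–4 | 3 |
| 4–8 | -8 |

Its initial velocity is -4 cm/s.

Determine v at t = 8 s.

Δv equals the area under the a-t graph; then v = v₀ + Δv.
0–4 s: 3 × 4 = 12 cm/s
4–8 s: -8 × 4 = -32 cm/s
Δv = -20 cm/s, so v(8) = -4 + (-20) = -24 cm/s.

-24 cm/s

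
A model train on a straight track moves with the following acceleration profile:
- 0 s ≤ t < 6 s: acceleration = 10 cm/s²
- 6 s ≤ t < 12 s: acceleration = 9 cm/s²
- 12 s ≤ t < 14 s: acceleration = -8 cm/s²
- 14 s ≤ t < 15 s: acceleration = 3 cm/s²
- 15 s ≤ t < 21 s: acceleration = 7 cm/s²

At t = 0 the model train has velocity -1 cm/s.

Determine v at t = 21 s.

142 cm/s

Δv equals the area under the a-t graph; then v = v₀ + Δv.
0–6 s: 10 × 6 = 60 cm/s
6–12 s: 9 × 6 = 54 cm/s
12–14 s: -8 × 2 = -16 cm/s
14–15 s: 3 × 1 = 3 cm/s
15–21 s: 7 × 6 = 42 cm/s
Δv = 143 cm/s, so v(21) = -1 + (143) = 142 cm/s.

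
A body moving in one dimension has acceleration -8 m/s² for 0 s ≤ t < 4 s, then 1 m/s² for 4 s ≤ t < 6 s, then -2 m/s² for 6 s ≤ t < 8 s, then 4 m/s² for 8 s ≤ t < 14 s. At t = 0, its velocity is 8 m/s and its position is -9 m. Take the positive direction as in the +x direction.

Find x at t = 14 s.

On each constant-a segment, Δv = aΔt and Δx = v₀Δt + ½aΔt²; chain segment to segment.
0–4 s: v starts 8 m/s; Δx = 8·4 + ½·-8·4² = -32 m; v ends -24 m/s.
4–6 s: v starts -24 m/s; Δx = -24·2 + ½·1·2² = -46 m; v ends -22 m/s.
6–8 s: v starts -22 m/s; Δx = -22·2 + ½·-2·2² = -48 m; v ends -26 m/s.
8–14 s: v starts -26 m/s; Δx = -26·6 + ½·4·6² = -84 m; v ends -2 m/s.
x(14) = -9 + Σ Δx = -219 m.

-219 m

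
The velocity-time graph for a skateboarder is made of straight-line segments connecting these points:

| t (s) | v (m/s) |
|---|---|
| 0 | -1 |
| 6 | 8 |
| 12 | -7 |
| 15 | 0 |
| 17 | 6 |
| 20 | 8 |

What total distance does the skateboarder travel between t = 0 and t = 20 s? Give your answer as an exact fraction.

Total distance travelled is ∫|v| dt — sum the magnitudes of each area piece.
0–6 s: v = 0 at t = 2/3 s; triangle areas 1/3 + 64/3 = 65/3 m
6–12 s: v = 0 at t = 9.2 s; triangle areas 12.8 + 9.8 = 22.6 m
12–15 s: |½(-7 + 0)(3)| = 10.5 m
15–17 s: |½(0 + 6)(2)| = 6 m
17–20 s: |½(6 + 8)(3)| = 21 m
Total distance = 2453/30 m

2453/30 m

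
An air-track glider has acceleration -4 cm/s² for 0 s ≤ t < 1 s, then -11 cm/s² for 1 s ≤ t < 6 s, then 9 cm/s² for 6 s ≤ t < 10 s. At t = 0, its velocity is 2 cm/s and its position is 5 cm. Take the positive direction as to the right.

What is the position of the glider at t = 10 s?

-298.5 cm

On each constant-a segment, Δv = aΔt and Δx = v₀Δt + ½aΔt²; chain segment to segment.
0–1 s: v starts 2 cm/s; Δx = 2·1 + ½·-4·1² = 0 cm; v ends -2 cm/s.
1–6 s: v starts -2 cm/s; Δx = -2·5 + ½·-11·5² = -147.5 cm; v ends -57 cm/s.
6–10 s: v starts -57 cm/s; Δx = -57·4 + ½·9·4² = -156 cm; v ends -21 cm/s.
x(10) = 5 + Σ Δx = -298.5 cm.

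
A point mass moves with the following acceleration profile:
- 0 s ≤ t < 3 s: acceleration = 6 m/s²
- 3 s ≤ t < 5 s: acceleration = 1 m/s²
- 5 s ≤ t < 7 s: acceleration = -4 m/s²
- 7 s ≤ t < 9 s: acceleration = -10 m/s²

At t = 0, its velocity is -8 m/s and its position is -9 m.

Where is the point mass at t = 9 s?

20 m

On each constant-a segment, Δv = aΔt and Δx = v₀Δt + ½aΔt²; chain segment to segment.
0–3 s: v starts -8 m/s; Δx = -8·3 + ½·6·3² = 3 m; v ends 10 m/s.
3–5 s: v starts 10 m/s; Δx = 10·2 + ½·1·2² = 22 m; v ends 12 m/s.
5–7 s: v starts 12 m/s; Δx = 12·2 + ½·-4·2² = 16 m; v ends 4 m/s.
7–9 s: v starts 4 m/s; Δx = 4·2 + ½·-10·2² = -12 m; v ends -16 m/s.
x(9) = -9 + Σ Δx = 20 m.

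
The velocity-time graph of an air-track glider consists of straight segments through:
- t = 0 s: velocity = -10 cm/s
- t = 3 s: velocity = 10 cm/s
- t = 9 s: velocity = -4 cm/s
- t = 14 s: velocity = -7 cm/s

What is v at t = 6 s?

3 cm/s

On 3–9 s the graph is linear from 10 to -4 cm/s: v(6) = 10 + (-4 − 10)·(6 − 3)/(9 − 3) = 3 cm/s.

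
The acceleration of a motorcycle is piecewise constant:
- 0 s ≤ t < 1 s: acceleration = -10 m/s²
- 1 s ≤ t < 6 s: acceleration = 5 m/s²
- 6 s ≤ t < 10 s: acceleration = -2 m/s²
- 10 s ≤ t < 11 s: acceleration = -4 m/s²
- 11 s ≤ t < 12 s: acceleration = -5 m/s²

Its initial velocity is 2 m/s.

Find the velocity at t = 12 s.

Δv equals the area under the a-t graph; then v = v₀ + Δv.
0–1 s: -10 × 1 = -10 m/s
1–6 s: 5 × 5 = 25 m/s
6–10 s: -2 × 4 = -8 m/s
10–11 s: -4 × 1 = -4 m/s
11–12 s: -5 × 1 = -5 m/s
Δv = -2 m/s, so v(12) = 2 + (-2) = 0 m/s.

0 m/s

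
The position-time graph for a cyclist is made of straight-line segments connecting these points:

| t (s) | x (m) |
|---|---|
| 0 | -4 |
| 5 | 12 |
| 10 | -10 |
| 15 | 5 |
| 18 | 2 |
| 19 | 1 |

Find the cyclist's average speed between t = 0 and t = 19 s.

Average speed = (total path length)/(elapsed time); on a piecewise-linear x-t graph the path length is Σ|Δx|.
0–5 s: |Δx| = |12 − -4| = 16 m
5–10 s: |Δx| = |-10 − 12| = 22 m
10–15 s: |Δx| = |5 − -10| = 15 m
15–18 s: |Δx| = |2 − 5| = 3 m
18–19 s: |Δx| = |1 − 2| = 1 m
Total path = 57 m; average speed = 57/19 = 3 m/s.

3 m/s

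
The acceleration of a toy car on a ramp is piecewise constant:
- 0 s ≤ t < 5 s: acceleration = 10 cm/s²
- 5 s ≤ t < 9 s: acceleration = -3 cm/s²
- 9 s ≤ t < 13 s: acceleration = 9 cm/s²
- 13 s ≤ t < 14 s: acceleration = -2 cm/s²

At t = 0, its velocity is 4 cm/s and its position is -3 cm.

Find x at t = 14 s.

On each constant-a segment, Δv = aΔt and Δx = v₀Δt + ½aΔt²; chain segment to segment.
0–5 s: v starts 4 cm/s; Δx = 4·5 + ½·10·5² = 145 cm; v ends 54 cm/s.
5–9 s: v starts 54 cm/s; Δx = 54·4 + ½·-3·4² = 192 cm; v ends 42 cm/s.
9–13 s: v starts 42 cm/s; Δx = 42·4 + ½·9·4² = 240 cm; v ends 78 cm/s.
13–14 s: v starts 78 cm/s; Δx = 78·1 + ½·-2·1² = 77 cm; v ends 76 cm/s.
x(14) = -3 + Σ Δx = 651 cm.

651 cm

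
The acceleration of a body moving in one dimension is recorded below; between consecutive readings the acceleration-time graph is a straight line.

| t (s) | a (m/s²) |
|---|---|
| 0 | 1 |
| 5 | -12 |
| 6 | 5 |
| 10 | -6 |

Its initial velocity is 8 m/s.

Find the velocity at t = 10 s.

Δv equals the area under the a-t graph; then v = v₀ + Δv.
0–5 s: ½(1 + -12)(5) = -27.5 m/s
5–6 s: ½(-12 + 5)(1) = -3.5 m/s
6–10 s: ½(5 + -6)(4) = -2 m/s
Δv = -33 m/s, so v(10) = 8 + (-33) = -25 m/s.

-25 m/s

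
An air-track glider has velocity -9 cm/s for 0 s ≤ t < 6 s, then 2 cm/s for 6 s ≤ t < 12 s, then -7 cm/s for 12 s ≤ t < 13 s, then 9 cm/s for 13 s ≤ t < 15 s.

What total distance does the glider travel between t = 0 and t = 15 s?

91 cm

Total distance travelled is ∫|v| dt — sum the magnitudes of each area piece.
0–6 s: |-9| × 6 = 54 cm
6–12 s: |2| × 6 = 12 cm
12–13 s: |-7| × 1 = 7 cm
13–15 s: |9| × 2 = 18 cm
Total distance = 91 cm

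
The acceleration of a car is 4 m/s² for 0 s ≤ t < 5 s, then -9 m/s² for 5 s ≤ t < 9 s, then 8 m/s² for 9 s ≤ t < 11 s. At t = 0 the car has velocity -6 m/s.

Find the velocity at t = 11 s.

Δv equals the area under the a-t graph; then v = v₀ + Δv.
0–5 s: 4 × 5 = 20 m/s
5–9 s: -9 × 4 = -36 m/s
9–11 s: 8 × 2 = 16 m/s
Δv = 0 m/s, so v(11) = -6 + (0) = -6 m/s.

-6 m/s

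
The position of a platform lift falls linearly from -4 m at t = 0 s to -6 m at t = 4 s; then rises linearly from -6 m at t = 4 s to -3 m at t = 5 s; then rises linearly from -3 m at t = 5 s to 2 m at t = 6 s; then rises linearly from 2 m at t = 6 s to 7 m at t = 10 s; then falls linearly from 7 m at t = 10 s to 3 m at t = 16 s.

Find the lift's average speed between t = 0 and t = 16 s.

1.1875 m/s

Average speed = (total path length)/(elapsed time); on a piecewise-linear x-t graph the path length is Σ|Δx|.
0–4 s: |Δx| = |-6 − -4| = 2 m
4–5 s: |Δx| = |-3 − -6| = 3 m
5–6 s: |Δx| = |2 − -3| = 5 m
6–10 s: |Δx| = |7 − 2| = 5 m
10–16 s: |Δx| = |3 − 7| = 4 m
Total path = 19 m; average speed = 19/16 = 1.1875 m/s.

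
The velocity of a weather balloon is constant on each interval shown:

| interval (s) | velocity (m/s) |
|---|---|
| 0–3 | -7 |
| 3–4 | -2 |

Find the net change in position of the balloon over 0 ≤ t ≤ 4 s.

-23 m

Displacement is the signed area under the v-t curve.
0–3 s: -7 × 3 = -21 m
3–4 s: -2 × 1 = -2 m
Net displacement = -23 m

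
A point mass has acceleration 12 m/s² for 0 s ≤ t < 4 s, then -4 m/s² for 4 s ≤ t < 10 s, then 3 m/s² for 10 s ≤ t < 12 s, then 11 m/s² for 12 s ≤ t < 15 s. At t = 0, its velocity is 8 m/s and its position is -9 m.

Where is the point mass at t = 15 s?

616.5 m

On each constant-a segment, Δv = aΔt and Δx = v₀Δt + ½aΔt²; chain segment to segment.
0–4 s: v starts 8 m/s; Δx = 8·4 + ½·12·4² = 128 m; v ends 56 m/s.
4–10 s: v starts 56 m/s; Δx = 56·6 + ½·-4·6² = 264 m; v ends 32 m/s.
10–12 s: v starts 32 m/s; Δx = 32·2 + ½·3·2² = 70 m; v ends 38 m/s.
12–15 s: v starts 38 m/s; Δx = 38·3 + ½·11·3² = 163.5 m; v ends 71 m/s.
x(15) = -9 + Σ Δx = 616.5 m.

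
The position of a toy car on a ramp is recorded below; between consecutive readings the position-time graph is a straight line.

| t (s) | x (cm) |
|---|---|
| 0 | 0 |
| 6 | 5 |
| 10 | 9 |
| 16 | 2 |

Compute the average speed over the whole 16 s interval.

Average speed = (total path length)/(elapsed time); on a piecewise-linear x-t graph the path length is Σ|Δx|.
0–6 s: |Δx| = |5 − 0| = 5 cm
6–10 s: |Δx| = |9 − 5| = 4 cm
10–16 s: |Δx| = |2 − 9| = 7 cm
Total path = 16 cm; average speed = 16/16 = 1 cm/s.

1 cm/s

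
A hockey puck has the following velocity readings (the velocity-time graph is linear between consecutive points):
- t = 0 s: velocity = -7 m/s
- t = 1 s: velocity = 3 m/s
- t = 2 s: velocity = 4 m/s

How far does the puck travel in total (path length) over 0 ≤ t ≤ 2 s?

Total distance travelled is ∫|v| dt — sum the magnitudes of each area piece.
0–1 s: v = 0 at t = 0.7 s; triangle areas 2.45 + 0.45 = 2.9 m
1–2 s: |½(3 + 4)(1)| = 3.5 m
Total distance = 6.4 m

6.4 m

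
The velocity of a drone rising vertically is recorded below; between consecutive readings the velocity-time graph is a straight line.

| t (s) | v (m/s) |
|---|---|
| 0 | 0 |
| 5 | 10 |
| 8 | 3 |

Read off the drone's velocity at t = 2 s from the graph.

4 m/s

On 0–5 s the graph is linear from 0 to 10 m/s: v(2) = 0 + (10 − 0)·(2 − 0)/(5 − 0) = 4 m/s.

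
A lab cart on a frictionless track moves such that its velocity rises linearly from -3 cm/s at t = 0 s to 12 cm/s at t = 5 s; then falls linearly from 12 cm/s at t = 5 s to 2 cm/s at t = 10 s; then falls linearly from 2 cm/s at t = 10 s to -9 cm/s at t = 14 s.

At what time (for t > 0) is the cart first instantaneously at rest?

v changes sign on 0–5 s (from -3 to 12); the graph is linear there, so v = 0 at t = 0 + (3)·(5 − 0)/(12 − -3) = 1 s.

t = 1 s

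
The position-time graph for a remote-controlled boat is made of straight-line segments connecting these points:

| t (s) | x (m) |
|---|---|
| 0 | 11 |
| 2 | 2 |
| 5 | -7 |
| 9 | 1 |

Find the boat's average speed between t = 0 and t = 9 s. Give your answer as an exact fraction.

26/9 m/s

Average speed = (total path length)/(elapsed time); on a piecewise-linear x-t graph the path length is Σ|Δx|.
0–2 s: |Δx| = |2 − 11| = 9 m
2–5 s: |Δx| = |-7 − 2| = 9 m
5–9 s: |Δx| = |1 − -7| = 8 m
Total path = 26 m; average speed = 26/9 = 26/9 m/s.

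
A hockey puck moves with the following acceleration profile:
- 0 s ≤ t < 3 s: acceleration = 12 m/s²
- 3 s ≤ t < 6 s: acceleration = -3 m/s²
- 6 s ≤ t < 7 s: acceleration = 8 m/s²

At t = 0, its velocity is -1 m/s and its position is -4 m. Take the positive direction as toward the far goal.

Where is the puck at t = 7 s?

168.5 m

On each constant-a segment, Δv = aΔt and Δx = v₀Δt + ½aΔt²; chain segment to segment.
0–3 s: v starts -1 m/s; Δx = -1·3 + ½·12·3² = 51 m; v ends 35 m/s.
3–6 s: v starts 35 m/s; Δx = 35·3 + ½·-3·3² = 91.5 m; v ends 26 m/s.
6–7 s: v starts 26 m/s; Δx = 26·1 + ½·8·1² = 30 m; v ends 34 m/s.
x(7) = -4 + Σ Δx = 168.5 m.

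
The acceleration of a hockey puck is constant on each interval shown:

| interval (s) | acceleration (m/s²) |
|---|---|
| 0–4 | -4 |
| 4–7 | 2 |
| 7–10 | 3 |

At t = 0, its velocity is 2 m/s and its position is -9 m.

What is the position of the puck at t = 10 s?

-76.5 m

On each constant-a segment, Δv = aΔt and Δx = v₀Δt + ½aΔt²; chain segment to segment.
0–4 s: v starts 2 m/s; Δx = 2·4 + ½·-4·4² = -24 m; v ends -14 m/s.
4–7 s: v starts -14 m/s; Δx = -14·3 + ½·2·3² = -33 m; v ends -8 m/s.
7–10 s: v starts -8 m/s; Δx = -8·3 + ½·3·3² = -10.5 m; v ends 1 m/s.
x(10) = -9 + Σ Δx = -76.5 m.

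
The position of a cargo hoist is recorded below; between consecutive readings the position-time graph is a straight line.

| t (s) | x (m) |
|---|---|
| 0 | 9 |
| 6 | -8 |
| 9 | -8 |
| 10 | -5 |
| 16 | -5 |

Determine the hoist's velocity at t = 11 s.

0 m/s

Velocity is the slope of the x-t graph on 10–16 s: (-5 − -5)/(16 − 10) = 0 m/s.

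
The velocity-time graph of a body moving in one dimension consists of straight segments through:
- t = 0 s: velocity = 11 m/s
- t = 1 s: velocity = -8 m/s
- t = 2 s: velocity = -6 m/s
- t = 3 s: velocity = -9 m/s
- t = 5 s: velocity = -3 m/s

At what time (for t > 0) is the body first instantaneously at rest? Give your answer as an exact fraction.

v changes sign on 0–1 s (from 11 to -8); the graph is linear there, so v = 0 at t = 0 + (-11)·(1 − 0)/(-8 − 11) = 11/19 s.

t = 11/19 s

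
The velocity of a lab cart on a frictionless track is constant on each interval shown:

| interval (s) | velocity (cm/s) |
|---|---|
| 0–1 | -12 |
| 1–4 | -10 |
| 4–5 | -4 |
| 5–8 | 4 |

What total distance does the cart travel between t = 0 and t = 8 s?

Total distance travelled is ∫|v| dt — sum the magnitudes of each area piece.
0–1 s: |-12| × 1 = 12 cm
1–4 s: |-10| × 3 = 30 cm
4–5 s: |-4| × 1 = 4 cm
5–8 s: |4| × 3 = 12 cm
Total distance = 58 cm

58 cm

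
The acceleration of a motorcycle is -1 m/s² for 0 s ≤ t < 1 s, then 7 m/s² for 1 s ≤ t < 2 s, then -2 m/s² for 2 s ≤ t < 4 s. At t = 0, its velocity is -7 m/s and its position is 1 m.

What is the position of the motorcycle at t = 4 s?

On each constant-a segment, Δv = aΔt and Δx = v₀Δt + ½aΔt²; chain segment to segment.
0–1 s: v starts -7 m/s; Δx = -7·1 + ½·-1·1² = -7.5 m; v ends -8 m/s.
1–2 s: v starts -8 m/s; Δx = -8·1 + ½·7·1² = -4.5 m; v ends -1 m/s.
2–4 s: v starts -1 m/s; Δx = -1·2 + ½·-2·2² = -6 m; v ends -5 m/s.
x(4) = 1 + Σ Δx = -17 m.

-17 m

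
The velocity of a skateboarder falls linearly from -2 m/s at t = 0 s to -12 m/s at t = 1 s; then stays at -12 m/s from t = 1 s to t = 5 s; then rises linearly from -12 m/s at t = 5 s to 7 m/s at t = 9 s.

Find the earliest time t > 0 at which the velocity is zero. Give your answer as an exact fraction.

t = 143/19 s

v changes sign on 5–9 s (from -12 to 7); the graph is linear there, so v = 0 at t = 5 + (12)·(9 − 5)/(7 − -12) = 143/19 s.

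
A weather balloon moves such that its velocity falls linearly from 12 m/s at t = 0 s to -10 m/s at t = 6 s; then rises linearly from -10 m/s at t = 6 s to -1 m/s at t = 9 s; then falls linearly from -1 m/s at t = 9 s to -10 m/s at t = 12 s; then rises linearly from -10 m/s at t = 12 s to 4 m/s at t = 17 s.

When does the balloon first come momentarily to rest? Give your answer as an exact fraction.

t = 36/11 s

v changes sign on 0–6 s (from 12 to -10); the graph is linear there, so v = 0 at t = 0 + (-12)·(6 − 0)/(-10 − 12) = 36/11 s.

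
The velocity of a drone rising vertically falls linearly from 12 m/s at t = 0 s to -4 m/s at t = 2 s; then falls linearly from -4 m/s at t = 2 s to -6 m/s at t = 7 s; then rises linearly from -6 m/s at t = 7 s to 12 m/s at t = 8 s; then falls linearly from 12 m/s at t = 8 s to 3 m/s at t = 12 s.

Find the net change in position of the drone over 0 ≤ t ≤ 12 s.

Displacement is the signed area under the v-t curve.
0–2 s: ½(12 + -4)(2) = 8 m
2–7 s: ½(-4 + -6)(5) = -25 m
7–8 s: ½(-6 + 12)(1) = 3 m
8–12 s: ½(12 + 3)(4) = 30 m
Net displacement = 16 m

16 m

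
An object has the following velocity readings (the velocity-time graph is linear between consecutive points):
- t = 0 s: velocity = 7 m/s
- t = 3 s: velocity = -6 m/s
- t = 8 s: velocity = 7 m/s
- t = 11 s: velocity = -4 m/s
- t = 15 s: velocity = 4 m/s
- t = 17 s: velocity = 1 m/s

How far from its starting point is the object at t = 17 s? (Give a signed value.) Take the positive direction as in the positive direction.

13.5 m

Net displacement equals the area under the velocity-time graph (areas below the axis count negative).
0–3 s: ½(7 + -6)(3) = 1.5 m
3–8 s: ½(-6 + 7)(5) = 2.5 m
8–11 s: ½(7 + -4)(3) = 4.5 m
11–15 s: ½(-4 + 4)(4) = 0 m
15–17 s: ½(4 + 1)(2) = 5 m
Net displacement = 13.5 m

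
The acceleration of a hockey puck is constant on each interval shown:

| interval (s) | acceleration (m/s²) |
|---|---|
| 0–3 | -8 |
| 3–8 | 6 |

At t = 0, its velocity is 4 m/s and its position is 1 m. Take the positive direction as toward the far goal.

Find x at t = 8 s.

On each constant-a segment, Δv = aΔt and Δx = v₀Δt + ½aΔt²; chain segment to segment.
0–3 s: v starts 4 m/s; Δx = 4·3 + ½·-8·3² = -24 m; v ends -20 m/s.
3–8 s: v starts -20 m/s; Δx = -20·5 + ½·6·5² = -25 m; v ends 10 m/s.
x(8) = 1 + Σ Δx = -48 m.

-48 m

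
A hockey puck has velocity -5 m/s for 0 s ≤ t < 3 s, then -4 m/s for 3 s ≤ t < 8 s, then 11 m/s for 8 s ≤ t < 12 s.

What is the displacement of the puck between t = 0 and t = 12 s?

9 m

Net displacement equals the area under the velocity-time graph (areas below the axis count negative).
0–3 s: -5 × 3 = -15 m
3–8 s: -4 × 5 = -20 m
8–12 s: 11 × 4 = 44 m
Net displacement = 9 m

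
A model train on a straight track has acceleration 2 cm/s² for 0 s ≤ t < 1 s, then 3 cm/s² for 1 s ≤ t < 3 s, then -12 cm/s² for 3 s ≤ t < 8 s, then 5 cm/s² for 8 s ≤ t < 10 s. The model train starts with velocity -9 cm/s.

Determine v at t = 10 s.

Δv equals the area under the a-t graph; then v = v₀ + Δv.
0–1 s: 2 × 1 = 2 cm/s
1–3 s: 3 × 2 = 6 cm/s
3–8 s: -12 × 5 = -60 cm/s
8–10 s: 5 × 2 = 10 cm/s
Δv = -42 cm/s, so v(10) = -9 + (-42) = -51 cm/s.

-51 cm/s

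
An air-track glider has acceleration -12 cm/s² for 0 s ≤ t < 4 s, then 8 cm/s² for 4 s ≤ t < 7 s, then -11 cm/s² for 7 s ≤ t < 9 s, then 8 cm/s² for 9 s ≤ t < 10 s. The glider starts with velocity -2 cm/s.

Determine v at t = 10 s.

-40 cm/s

Δv equals the area under the a-t graph; then v = v₀ + Δv.
0–4 s: -12 × 4 = -48 cm/s
4–7 s: 8 × 3 = 24 cm/s
7–9 s: -11 × 2 = -22 cm/s
9–10 s: 8 × 1 = 8 cm/s
Δv = -38 cm/s, so v(10) = -2 + (-38) = -40 cm/s.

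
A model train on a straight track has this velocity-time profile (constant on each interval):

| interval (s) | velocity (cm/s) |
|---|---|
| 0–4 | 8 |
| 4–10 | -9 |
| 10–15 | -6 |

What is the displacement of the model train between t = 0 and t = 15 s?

Net displacement equals the area under the velocity-time graph (areas below the axis count negative).
0–4 s: 8 × 4 = 32 cm
4–10 s: -9 × 6 = -54 cm
10–15 s: -6 × 5 = -30 cm
Net displacement = -52 cm

-52 cm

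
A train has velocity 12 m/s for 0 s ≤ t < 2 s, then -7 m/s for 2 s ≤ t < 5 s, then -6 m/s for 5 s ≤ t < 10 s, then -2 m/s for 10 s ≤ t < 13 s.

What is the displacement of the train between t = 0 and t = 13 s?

-33 m

Displacement is the signed area under the v-t curve.
0–2 s: 12 × 2 = 24 m
2–5 s: -7 × 3 = -21 m
5–10 s: -6 × 5 = -30 m
10–13 s: -2 × 3 = -6 m
Net displacement = -33 m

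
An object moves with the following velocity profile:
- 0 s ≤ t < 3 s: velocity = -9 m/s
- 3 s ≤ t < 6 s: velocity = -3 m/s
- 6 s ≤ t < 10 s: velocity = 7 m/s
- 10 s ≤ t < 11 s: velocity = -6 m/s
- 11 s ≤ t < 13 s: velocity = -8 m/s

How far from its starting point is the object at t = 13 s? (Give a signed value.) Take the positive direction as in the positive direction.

Displacement is the signed area under the v-t curve.
0–3 s: -9 × 3 = -27 m
3–6 s: -3 × 3 = -9 m
6–10 s: 7 × 4 = 28 m
10–11 s: -6 × 1 = -6 m
11–13 s: -8 × 2 = -16 m
Net displacement = -30 m

-30 m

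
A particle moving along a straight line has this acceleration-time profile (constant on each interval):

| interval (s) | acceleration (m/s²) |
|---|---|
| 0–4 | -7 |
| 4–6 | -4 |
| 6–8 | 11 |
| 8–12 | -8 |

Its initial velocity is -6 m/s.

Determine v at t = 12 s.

Δv equals the area under the a-t graph; then v = v₀ + Δv.
0–4 s: -7 × 4 = -28 m/s
4–6 s: -4 × 2 = -8 m/s
6–8 s: 11 × 2 = 22 m/s
8–12 s: -8 × 4 = -32 m/s
Δv = -46 m/s, so v(12) = -6 + (-46) = -52 m/s.

-52 m/s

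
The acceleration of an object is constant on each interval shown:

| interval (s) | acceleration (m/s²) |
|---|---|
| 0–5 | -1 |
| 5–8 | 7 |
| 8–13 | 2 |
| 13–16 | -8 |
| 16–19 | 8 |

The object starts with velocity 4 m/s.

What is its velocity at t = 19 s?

Δv equals the area under the a-t graph; then v = v₀ + Δv.
0–5 s: -1 × 5 = -5 m/s
5–8 s: 7 × 3 = 21 m/s
8–13 s: 2 × 5 = 10 m/s
13–16 s: -8 × 3 = -24 m/s
16–19 s: 8 × 3 = 24 m/s
Δv = 26 m/s, so v(19) = 4 + (26) = 30 m/s.

30 m/s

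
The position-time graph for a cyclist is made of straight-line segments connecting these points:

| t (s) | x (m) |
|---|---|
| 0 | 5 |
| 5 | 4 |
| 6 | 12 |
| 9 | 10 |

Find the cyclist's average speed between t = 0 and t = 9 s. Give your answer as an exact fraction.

Average speed = (total path length)/(elapsed time); on a piecewise-linear x-t graph the path length is Σ|Δx|.
0–5 s: |Δx| = |4 − 5| = 1 m
5–6 s: |Δx| = |12 − 4| = 8 m
6–9 s: |Δx| = |10 − 12| = 2 m
Total path = 11 m; average speed = 11/9 = 11/9 m/s.

11/9 m/s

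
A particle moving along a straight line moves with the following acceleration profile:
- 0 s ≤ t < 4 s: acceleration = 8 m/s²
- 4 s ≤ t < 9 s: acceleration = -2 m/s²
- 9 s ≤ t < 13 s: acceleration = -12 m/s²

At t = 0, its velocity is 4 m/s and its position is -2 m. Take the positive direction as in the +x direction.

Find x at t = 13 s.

241 m

On each constant-a segment, Δv = aΔt and Δx = v₀Δt + ½aΔt²; chain segment to segment.
0–4 s: v starts 4 m/s; Δx = 4·4 + ½·8·4² = 80 m; v ends 36 m/s.
4–9 s: v starts 36 m/s; Δx = 36·5 + ½·-2·5² = 155 m; v ends 26 m/s.
9–13 s: v starts 26 m/s; Δx = 26·4 + ½·-12·4² = 8 m; v ends -22 m/s.
x(13) = -2 + Σ Δx = 241 m.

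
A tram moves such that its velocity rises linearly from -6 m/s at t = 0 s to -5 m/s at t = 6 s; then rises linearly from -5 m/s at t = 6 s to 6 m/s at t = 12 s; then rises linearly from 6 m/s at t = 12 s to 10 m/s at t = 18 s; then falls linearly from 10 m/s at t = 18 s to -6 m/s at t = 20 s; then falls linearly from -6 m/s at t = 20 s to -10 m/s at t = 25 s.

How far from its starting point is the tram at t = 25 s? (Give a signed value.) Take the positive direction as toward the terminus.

-18 m

Displacement is the signed area under the v-t curve.
0–6 s: ½(-6 + -5)(6) = -33 m
6–12 s: ½(-5 + 6)(6) = 3 m
12–18 s: ½(6 + 10)(6) = 48 m
18–20 s: ½(10 + -6)(2) = 4 m
20–25 s: ½(-6 + -10)(5) = -40 m
Net displacement = -18 m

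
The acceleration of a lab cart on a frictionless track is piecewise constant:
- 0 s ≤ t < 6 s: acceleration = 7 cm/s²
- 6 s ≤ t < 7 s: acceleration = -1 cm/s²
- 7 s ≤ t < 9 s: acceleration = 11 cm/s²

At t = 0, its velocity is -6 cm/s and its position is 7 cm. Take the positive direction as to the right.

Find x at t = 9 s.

224.5 cm

On each constant-a segment, Δv = aΔt and Δx = v₀Δt + ½aΔt²; chain segment to segment.
0–6 s: v starts -6 cm/s; Δx = -6·6 + ½·7·6² = 90 cm; v ends 36 cm/s.
6–7 s: v starts 36 cm/s; Δx = 36·1 + ½·-1·1² = 35.5 cm; v ends 35 cm/s.
7–9 s: v starts 35 cm/s; Δx = 35·2 + ½·11·2² = 92 cm; v ends 57 cm/s.
x(9) = 7 + Σ Δx = 224.5 cm.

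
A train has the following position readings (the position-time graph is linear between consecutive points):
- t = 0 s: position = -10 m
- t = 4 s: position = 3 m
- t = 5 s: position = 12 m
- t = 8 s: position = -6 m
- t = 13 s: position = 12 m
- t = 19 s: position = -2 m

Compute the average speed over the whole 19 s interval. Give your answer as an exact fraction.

72/19 m/s

Average speed = (total path length)/(elapsed time); on a piecewise-linear x-t graph the path length is Σ|Δx|.
0–4 s: |Δx| = |3 − -10| = 13 m
4–5 s: |Δx| = |12 − 3| = 9 m
5–8 s: |Δx| = |-6 − 12| = 18 m
8–13 s: |Δx| = |12 − -6| = 18 m
13–19 s: |Δx| = |-2 − 12| = 14 m
Total path = 72 m; average speed = 72/19 = 72/19 m/s.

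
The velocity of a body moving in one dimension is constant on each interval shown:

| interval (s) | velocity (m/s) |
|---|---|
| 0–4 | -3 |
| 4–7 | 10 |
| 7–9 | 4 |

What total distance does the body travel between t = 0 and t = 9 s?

Total distance travelled is ∫|v| dt — sum the magnitudes of each area piece.
0–4 s: |-3| × 4 = 12 m
4–7 s: |10| × 3 = 30 m
7–9 s: |4| × 2 = 8 m
Total distance = 50 m

50 m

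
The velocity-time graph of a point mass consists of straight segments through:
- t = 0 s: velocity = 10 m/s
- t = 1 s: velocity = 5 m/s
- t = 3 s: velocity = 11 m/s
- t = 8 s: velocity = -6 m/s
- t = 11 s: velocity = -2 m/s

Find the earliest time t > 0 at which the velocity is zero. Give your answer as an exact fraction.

v changes sign on 3–8 s (from 11 to -6); the graph is linear there, so v = 0 at t = 3 + (-11)·(8 − 3)/(-6 − 11) = 106/17 s.

t = 106/17 s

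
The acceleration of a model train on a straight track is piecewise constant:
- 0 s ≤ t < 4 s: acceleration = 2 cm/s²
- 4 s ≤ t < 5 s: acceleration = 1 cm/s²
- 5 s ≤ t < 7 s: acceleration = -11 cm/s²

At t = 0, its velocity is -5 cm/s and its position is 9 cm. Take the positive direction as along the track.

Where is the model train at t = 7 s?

On each constant-a segment, Δv = aΔt and Δx = v₀Δt + ½aΔt²; chain segment to segment.
0–4 s: v starts -5 cm/s; Δx = -5·4 + ½·2·4² = -4 cm; v ends 3 cm/s.
4–5 s: v starts 3 cm/s; Δx = 3·1 + ½·1·1² = 3.5 cm; v ends 4 cm/s.
5–7 s: v starts 4 cm/s; Δx = 4·2 + ½·-11·2² = -14 cm; v ends -18 cm/s.
x(7) = 9 + Σ Δx = -5.5 cm.

-5.5 cm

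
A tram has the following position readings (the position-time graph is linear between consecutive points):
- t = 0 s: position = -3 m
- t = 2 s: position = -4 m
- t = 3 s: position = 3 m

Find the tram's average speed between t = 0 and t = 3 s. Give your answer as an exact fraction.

8/3 m/s

Average speed = (total path length)/(elapsed time); on a piecewise-linear x-t graph the path length is Σ|Δx|.
0–2 s: |Δx| = |-4 − -3| = 1 m
2–3 s: |Δx| = |3 − -4| = 7 m
Total path = 8 m; average speed = 8/3 = 8/3 m/s.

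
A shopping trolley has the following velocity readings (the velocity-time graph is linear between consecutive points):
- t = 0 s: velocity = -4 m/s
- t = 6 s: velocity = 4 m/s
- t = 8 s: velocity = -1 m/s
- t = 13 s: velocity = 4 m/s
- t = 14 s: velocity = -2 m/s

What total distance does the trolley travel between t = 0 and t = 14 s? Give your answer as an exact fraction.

767/30 m

Distance (not displacement) is the total path length: add the absolute areas under v-t.
0–6 s: v = 0 at t = 3 s; triangle areas 6 + 6 = 12 m
6–8 s: v = 0 at t = 7.6 s; triangle areas 3.2 + 0.2 = 3.4 m
8–13 s: v = 0 at t = 9 s; triangle areas 0.5 + 8 = 8.5 m
13–14 s: v = 0 at t = 41/3 s; triangle areas 4/3 + 1/3 = 5/3 m
Total distance = 767/30 m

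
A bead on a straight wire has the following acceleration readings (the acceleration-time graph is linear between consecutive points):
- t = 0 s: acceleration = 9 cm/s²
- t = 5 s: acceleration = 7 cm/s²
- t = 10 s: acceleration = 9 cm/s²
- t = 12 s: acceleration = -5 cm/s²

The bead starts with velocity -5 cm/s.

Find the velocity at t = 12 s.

Δv equals the area under the a-t graph; then v = v₀ + Δv.
0–5 s: ½(9 + 7)(5) = 40 cm/s
5–10 s: ½(7 + 9)(5) = 40 cm/s
10–12 s: ½(9 + -5)(2) = 4 cm/s
Δv = 84 cm/s, so v(12) = -5 + (84) = 79 cm/s.

79 cm/s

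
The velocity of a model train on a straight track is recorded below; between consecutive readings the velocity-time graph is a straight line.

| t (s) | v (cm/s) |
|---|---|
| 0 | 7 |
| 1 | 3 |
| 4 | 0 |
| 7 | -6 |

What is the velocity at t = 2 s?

On 1–4 s the graph is linear from 3 to 0 cm/s: v(2) = 3 + (0 − 3)·(2 − 1)/(4 − 1) = 2 cm/s.

2 cm/s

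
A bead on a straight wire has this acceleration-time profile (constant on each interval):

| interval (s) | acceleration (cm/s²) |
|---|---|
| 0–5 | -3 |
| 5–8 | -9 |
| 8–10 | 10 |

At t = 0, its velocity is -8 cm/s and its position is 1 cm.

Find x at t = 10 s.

On each constant-a segment, Δv = aΔt and Δx = v₀Δt + ½aΔt²; chain segment to segment.
0–5 s: v starts -8 cm/s; Δx = -8·5 + ½·-3·5² = -77.5 cm; v ends -23 cm/s.
5–8 s: v starts -23 cm/s; Δx = -23·3 + ½·-9·3² = -109.5 cm; v ends -50 cm/s.
8–10 s: v starts -50 cm/s; Δx = -50·2 + ½·10·2² = -80 cm; v ends -30 cm/s.
x(10) = 1 + Σ Δx = -266 cm.

-266 cm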